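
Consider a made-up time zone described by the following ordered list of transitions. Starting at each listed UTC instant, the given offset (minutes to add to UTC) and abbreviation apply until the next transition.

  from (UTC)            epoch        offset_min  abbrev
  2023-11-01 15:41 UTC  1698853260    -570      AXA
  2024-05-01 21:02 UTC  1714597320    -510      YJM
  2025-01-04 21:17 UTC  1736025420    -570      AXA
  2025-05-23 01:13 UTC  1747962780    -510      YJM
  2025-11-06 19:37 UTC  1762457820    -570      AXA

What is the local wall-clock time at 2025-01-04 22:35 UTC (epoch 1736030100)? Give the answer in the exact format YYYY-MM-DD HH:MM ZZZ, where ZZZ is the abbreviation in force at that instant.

Query: 2025-01-04 22:35 UTC
Rule 3/5 (AXA, -09:30): 2025-01-04 21:17 UTC ≤ query < 2025-05-23 01:13 UTC
22·60 + 35 - 570 = 785 min
785 = 0·1440 + 785; 785 = 13·60 + 5 → 13:05, same day
→ 2025-01-04 13:05 AXA

2025-01-04 13:05 AXA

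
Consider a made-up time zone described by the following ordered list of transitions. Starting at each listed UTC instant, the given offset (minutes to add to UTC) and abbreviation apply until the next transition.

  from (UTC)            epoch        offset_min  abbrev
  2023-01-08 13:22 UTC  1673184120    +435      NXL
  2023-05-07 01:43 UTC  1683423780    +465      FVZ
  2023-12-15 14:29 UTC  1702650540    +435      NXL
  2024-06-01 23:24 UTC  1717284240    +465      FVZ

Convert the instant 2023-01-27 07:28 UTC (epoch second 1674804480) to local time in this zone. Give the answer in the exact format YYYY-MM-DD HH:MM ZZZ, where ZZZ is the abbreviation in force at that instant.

2023-01-27 14:43 NXL

Query: 2023-01-27 07:28 UTC
Rule 1/4 (NXL, +07:15): 2023-01-08 13:22 UTC ≤ query < 2023-05-07 01:43 UTC
7·60 + 28 + 435 = 883 min
883 = 0·1440 + 883; 883 = 14·60 + 43 → 14:43, same day
→ 2023-01-27 14:43 NXL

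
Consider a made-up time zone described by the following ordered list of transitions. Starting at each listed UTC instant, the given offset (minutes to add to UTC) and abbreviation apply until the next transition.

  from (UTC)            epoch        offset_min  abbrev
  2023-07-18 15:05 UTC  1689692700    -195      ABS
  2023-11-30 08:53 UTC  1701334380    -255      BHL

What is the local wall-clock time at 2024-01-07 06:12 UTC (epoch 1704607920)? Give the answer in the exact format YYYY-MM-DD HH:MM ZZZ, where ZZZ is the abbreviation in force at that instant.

2024-01-07 01:57 BHL

Query: 2024-01-07 06:12 UTC
Rule 2/2 (BHL, -04:15): 2023-11-30 08:53 UTC ≤ query < +∞
6·60 + 12 - 255 = 117 min
117 = 0·1440 + 117; 117 = 1·60 + 57 → 01:57, same day
→ 2024-01-07 01:57 BHL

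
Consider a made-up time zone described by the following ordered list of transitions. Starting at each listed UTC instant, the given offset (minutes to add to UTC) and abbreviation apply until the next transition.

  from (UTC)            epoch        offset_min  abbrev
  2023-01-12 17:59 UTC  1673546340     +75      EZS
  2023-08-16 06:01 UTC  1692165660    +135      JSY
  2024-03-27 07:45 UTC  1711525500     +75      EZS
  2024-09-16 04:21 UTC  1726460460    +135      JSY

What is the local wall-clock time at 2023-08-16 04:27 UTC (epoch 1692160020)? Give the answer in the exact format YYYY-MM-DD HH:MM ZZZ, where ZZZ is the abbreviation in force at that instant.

Query: 2023-08-16 04:27 UTC
Rule 1/4 (EZS, +01:15): 2023-01-12 17:59 UTC ≤ query < 2023-08-16 06:01 UTC
4·60 + 27 + 75 = 342 min
342 = 0·1440 + 342; 342 = 5·60 + 42 → 05:42, same day
→ 2023-08-16 05:42 EZS

2023-08-16 05:42 EZS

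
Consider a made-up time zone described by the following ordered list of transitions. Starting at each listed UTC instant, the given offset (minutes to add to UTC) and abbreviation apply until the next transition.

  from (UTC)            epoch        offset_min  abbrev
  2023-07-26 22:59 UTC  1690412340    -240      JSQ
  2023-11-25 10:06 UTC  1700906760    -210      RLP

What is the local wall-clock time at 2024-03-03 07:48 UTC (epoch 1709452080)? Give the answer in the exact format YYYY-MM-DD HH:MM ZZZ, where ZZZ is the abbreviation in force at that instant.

Query: 2024-03-03 07:48 UTC
Rule 2/2 (RLP, -03:30): 2023-11-25 10:06 UTC ≤ query < +∞
7·60 + 48 - 210 = 258 min
258 = 0·1440 + 258; 258 = 4·60 + 18 → 04:18, same day
→ 2024-03-03 04:18 RLP

2024-03-03 04:18 RLP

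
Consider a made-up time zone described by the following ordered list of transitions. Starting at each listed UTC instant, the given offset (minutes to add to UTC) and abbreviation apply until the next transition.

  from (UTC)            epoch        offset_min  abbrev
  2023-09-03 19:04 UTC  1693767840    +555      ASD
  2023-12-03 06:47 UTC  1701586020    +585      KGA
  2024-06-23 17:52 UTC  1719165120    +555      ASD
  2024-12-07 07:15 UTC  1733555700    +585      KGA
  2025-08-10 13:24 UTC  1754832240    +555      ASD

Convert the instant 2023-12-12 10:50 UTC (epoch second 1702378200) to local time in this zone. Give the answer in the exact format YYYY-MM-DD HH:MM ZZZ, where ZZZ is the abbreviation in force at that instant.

2023-12-12 20:35 KGA

Query: 2023-12-12 10:50 UTC
Rule 2/5 (KGA, +09:45): 2023-12-03 06:47 UTC ≤ query < 2024-06-23 17:52 UTC
10·60 + 50 + 585 = 1235 min
1235 = 0·1440 + 1235; 1235 = 20·60 + 35 → 20:35, same day
→ 2023-12-12 20:35 KGA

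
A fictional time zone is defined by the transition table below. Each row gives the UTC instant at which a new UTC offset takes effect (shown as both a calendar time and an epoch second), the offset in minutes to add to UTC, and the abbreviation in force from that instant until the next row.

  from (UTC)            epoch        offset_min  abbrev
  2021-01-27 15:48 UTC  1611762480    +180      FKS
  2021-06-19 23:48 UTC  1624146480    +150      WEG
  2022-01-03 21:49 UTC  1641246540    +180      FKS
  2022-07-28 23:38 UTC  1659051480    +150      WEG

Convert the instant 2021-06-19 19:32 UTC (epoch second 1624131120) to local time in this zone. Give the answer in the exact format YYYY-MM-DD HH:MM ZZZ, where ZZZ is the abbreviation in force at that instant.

2021-06-19 22:32 FKS

Query: 2021-06-19 19:32 UTC
Rule 1/4 (FKS, +03:00): 2021-01-27 15:48 UTC ≤ query < 2021-06-19 23:48 UTC
19·60 + 32 + 180 = 1352 min
1352 = 0·1440 + 1352; 1352 = 22·60 + 32 → 22:32, same day
→ 2021-06-19 22:32 FKS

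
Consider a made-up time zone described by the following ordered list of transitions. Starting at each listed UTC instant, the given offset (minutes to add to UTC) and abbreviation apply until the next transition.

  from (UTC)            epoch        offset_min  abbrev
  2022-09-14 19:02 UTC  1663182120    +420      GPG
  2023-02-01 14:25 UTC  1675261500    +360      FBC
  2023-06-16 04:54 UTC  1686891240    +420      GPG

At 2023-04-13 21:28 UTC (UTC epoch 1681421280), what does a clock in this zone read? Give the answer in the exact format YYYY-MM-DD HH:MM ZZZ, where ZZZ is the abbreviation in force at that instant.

Query: 2023-04-13 21:28 UTC
Rule 2/3 (FBC, +06:00): 2023-02-01 14:25 UTC ≤ query < 2023-06-16 04:54 UTC
21·60 + 28 + 360 = 1648 min
1648 = 1·1440 + 208; 208 = 3·60 + 28 → 03:28, 2023-04-13 + 1 day = 2023-04-14
→ 2023-04-14 03:28 FBC

2023-04-14 03:28 FBC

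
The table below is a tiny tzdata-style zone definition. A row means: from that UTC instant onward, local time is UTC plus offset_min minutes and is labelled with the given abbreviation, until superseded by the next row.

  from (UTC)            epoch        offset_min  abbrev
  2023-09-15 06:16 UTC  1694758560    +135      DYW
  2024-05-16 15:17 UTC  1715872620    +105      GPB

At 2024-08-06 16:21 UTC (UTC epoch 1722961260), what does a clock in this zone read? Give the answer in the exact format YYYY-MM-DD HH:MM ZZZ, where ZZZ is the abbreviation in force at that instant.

Query: 2024-08-06 16:21 UTC
Rule 2/2 (GPB, +01:45): 2024-05-16 15:17 UTC ≤ query < +∞
16·60 + 21 + 105 = 1086 min
1086 = 0·1440 + 1086; 1086 = 18·60 + 6 → 18:06, same day
→ 2024-08-06 18:06 GPB

2024-08-06 18:06 GPB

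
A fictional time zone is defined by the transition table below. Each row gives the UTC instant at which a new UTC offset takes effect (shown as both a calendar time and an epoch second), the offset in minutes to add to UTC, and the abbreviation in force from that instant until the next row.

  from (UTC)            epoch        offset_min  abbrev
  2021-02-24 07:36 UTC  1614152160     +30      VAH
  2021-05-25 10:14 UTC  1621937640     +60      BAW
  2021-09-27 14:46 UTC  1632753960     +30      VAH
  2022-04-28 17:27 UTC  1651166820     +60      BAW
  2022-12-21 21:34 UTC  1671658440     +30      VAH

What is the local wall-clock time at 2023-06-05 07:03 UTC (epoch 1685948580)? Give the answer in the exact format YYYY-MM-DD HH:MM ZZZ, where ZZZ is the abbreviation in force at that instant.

Query: 2023-06-05 07:03 UTC
Rule 5/5 (VAH, +00:30): 2022-12-21 21:34 UTC ≤ query < +∞
7·60 + 3 + 30 = 453 min
453 = 0·1440 + 453; 453 = 7·60 + 33 → 07:33, same day
→ 2023-06-05 07:33 VAH

2023-06-05 07:33 VAH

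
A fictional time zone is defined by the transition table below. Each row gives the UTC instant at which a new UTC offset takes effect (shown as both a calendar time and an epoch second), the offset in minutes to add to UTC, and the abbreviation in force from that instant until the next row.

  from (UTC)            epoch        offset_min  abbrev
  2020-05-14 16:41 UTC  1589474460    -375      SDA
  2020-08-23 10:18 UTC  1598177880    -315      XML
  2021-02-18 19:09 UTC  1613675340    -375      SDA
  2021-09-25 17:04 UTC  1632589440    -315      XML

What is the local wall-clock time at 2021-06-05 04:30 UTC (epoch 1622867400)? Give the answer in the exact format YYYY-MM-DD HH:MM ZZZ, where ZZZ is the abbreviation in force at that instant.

Query: 2021-06-05 04:30 UTC
Rule 3/4 (SDA, -06:15): 2021-02-18 19:09 UTC ≤ query < 2021-09-25 17:04 UTC
4·60 + 30 - 375 = -105 min
-105 = -1·1440 + 1335; 1335 = 22·60 + 15 → 22:15, 2021-06-05 - 1 day = 2021-06-04
→ 2021-06-04 22:15 SDA

2021-06-04 22:15 SDA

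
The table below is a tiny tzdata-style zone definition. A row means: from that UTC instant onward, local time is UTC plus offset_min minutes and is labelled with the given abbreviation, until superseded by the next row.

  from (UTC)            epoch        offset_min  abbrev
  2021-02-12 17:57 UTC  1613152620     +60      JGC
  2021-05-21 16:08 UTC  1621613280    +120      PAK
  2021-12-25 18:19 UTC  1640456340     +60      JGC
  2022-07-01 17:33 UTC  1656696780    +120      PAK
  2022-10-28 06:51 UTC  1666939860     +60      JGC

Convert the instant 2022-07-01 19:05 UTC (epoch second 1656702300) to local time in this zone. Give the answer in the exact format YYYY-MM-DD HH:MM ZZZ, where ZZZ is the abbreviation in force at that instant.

Query: 2022-07-01 19:05 UTC
Rule 4/5 (PAK, +02:00): 2022-07-01 17:33 UTC ≤ query < 2022-10-28 06:51 UTC
19·60 + 5 + 120 = 1265 min
1265 = 0·1440 + 1265; 1265 = 21·60 + 5 → 21:05, same day
→ 2022-07-01 21:05 PAK

2022-07-01 21:05 PAK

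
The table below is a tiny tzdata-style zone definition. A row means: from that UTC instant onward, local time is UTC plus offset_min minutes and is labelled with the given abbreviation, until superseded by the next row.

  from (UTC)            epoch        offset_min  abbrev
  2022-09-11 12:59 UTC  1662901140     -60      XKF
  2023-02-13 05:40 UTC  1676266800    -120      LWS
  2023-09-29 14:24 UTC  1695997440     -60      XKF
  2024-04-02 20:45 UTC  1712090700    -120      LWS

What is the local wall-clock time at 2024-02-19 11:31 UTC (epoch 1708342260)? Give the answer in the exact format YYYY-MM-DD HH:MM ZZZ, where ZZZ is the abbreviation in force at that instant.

Query: 2024-02-19 11:31 UTC
Rule 3/4 (XKF, -01:00): 2023-09-29 14:24 UTC ≤ query < 2024-04-02 20:45 UTC
11·60 + 31 - 60 = 631 min
631 = 0·1440 + 631; 631 = 10·60 + 31 → 10:31, same day
→ 2024-02-19 10:31 XKF

2024-02-19 10:31 XKF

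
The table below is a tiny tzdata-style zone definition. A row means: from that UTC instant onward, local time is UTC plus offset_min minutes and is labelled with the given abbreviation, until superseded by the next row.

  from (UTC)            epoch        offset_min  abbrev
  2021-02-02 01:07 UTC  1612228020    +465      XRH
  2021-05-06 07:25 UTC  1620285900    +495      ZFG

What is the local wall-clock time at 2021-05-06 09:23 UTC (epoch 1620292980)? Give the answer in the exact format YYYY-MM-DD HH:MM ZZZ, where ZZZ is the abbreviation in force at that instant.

Query: 2021-05-06 09:23 UTC
Rule 2/2 (ZFG, +08:15): 2021-05-06 07:25 UTC ≤ query < +∞
9·60 + 23 + 495 = 1058 min
1058 = 0·1440 + 1058; 1058 = 17·60 + 38 → 17:38, same day
→ 2021-05-06 17:38 ZFG

2021-05-06 17:38 ZFG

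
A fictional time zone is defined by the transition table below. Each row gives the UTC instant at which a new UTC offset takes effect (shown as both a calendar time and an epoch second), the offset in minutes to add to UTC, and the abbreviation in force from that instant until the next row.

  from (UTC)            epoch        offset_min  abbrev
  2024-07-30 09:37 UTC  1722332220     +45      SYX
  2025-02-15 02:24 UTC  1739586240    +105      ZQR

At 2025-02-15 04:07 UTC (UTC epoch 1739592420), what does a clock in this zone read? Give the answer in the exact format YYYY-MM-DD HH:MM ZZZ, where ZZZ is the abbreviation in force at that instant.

2025-02-15 05:52 ZQR

Query: 2025-02-15 04:07 UTC
Rule 2/2 (ZQR, +01:45): 2025-02-15 02:24 UTC ≤ query < +∞
4·60 + 7 + 105 = 352 min
352 = 0·1440 + 352; 352 = 5·60 + 52 → 05:52, same day
→ 2025-02-15 05:52 ZQR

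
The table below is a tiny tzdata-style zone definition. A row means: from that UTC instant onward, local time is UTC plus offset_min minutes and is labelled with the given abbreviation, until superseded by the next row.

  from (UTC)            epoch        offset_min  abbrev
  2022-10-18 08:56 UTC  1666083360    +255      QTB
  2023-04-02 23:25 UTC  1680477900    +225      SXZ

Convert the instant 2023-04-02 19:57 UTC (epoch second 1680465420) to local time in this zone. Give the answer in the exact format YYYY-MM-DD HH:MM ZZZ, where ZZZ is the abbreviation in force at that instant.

Query: 2023-04-02 19:57 UTC
Rule 1/2 (QTB, +04:15): 2022-10-18 08:56 UTC ≤ query < 2023-04-02 23:25 UTC
19·60 + 57 + 255 = 1452 min
1452 = 1·1440 + 12; 12 = 0·60 + 12 → 00:12, 2023-04-02 + 1 day = 2023-04-03
→ 2023-04-03 00:12 QTB

2023-04-03 00:12 QTB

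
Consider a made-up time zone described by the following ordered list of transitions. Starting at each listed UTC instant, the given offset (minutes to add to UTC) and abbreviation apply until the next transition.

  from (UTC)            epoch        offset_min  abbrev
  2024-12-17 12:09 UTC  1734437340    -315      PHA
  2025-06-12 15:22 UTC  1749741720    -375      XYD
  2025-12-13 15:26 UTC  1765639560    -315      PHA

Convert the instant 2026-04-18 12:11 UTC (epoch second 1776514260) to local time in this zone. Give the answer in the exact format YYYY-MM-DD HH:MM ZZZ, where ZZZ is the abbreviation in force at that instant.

Query: 2026-04-18 12:11 UTC
Rule 3/3 (PHA, -05:15): 2025-12-13 15:26 UTC ≤ query < +∞
12·60 + 11 - 315 = 416 min
416 = 0·1440 + 416; 416 = 6·60 + 56 → 06:56, same day
→ 2026-04-18 06:56 PHA

2026-04-18 06:56 PHA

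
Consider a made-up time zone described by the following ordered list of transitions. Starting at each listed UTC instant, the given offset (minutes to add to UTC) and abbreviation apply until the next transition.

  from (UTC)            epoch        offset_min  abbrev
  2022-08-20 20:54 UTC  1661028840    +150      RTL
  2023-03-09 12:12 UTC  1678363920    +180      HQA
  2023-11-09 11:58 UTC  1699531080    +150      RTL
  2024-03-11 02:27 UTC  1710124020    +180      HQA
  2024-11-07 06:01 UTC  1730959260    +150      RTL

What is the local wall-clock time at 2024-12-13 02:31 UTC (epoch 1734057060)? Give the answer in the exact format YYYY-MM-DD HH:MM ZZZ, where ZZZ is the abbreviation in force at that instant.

2024-12-13 05:01 RTL

Query: 2024-12-13 02:31 UTC
Rule 5/5 (RTL, +02:30): 2024-11-07 06:01 UTC ≤ query < +∞
2·60 + 31 + 150 = 301 min
301 = 0·1440 + 301; 301 = 5·60 + 1 → 05:01, same day
→ 2024-12-13 05:01 RTL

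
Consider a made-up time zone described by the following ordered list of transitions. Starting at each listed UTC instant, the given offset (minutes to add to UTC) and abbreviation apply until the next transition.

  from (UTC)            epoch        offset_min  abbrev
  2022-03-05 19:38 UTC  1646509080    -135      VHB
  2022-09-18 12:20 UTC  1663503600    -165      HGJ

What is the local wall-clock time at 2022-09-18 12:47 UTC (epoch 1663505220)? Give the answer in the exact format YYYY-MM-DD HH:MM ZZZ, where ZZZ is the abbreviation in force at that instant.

2022-09-18 10:02 HGJ

Query: 2022-09-18 12:47 UTC
Rule 2/2 (HGJ, -02:45): 2022-09-18 12:20 UTC ≤ query < +∞
12·60 + 47 - 165 = 602 min
602 = 0·1440 + 602; 602 = 10·60 + 2 → 10:02, same day
→ 2022-09-18 10:02 HGJ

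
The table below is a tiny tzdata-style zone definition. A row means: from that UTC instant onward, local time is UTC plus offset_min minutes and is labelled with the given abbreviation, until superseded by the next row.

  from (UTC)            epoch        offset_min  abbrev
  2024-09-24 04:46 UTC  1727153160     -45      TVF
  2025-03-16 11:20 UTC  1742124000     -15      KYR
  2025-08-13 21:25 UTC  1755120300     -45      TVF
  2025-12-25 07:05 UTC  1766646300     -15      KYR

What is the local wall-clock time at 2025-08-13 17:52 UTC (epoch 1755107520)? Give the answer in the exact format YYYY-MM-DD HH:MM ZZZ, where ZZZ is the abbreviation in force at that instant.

Query: 2025-08-13 17:52 UTC
Rule 2/4 (KYR, -00:15): 2025-03-16 11:20 UTC ≤ query < 2025-08-13 21:25 UTC
17·60 + 52 - 15 = 1057 min
1057 = 0·1440 + 1057; 1057 = 17·60 + 37 → 17:37, same day
→ 2025-08-13 17:37 KYR

2025-08-13 17:37 KYR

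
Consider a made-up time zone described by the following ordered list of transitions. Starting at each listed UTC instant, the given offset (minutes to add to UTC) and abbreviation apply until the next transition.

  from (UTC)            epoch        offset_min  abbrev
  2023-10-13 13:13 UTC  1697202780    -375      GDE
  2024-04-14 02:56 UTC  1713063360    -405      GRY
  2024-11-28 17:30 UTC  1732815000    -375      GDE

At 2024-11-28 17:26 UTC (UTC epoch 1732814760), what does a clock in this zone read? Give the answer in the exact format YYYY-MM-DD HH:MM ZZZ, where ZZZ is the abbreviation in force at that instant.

Query: 2024-11-28 17:26 UTC
Rule 2/3 (GRY, -06:45): 2024-04-14 02:56 UTC ≤ query < 2024-11-28 17:30 UTC
17·60 + 26 - 405 = 641 min
641 = 0·1440 + 641; 641 = 10·60 + 41 → 10:41, same day
→ 2024-11-28 10:41 GRY

2024-11-28 10:41 GRY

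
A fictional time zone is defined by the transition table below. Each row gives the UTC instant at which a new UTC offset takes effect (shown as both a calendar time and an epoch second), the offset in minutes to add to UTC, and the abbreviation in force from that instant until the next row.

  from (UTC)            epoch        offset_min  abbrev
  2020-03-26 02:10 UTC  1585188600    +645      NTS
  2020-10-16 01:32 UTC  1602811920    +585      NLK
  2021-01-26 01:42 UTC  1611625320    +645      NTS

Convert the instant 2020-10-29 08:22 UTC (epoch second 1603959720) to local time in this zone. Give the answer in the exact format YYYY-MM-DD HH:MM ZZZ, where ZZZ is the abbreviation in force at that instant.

2020-10-29 18:07 NLK

Query: 2020-10-29 08:22 UTC
Rule 2/3 (NLK, +09:45): 2020-10-16 01:32 UTC ≤ query < 2021-01-26 01:42 UTC
8·60 + 22 + 585 = 1087 min
1087 = 0·1440 + 1087; 1087 = 18·60 + 7 → 18:07, same day
→ 2020-10-29 18:07 NLK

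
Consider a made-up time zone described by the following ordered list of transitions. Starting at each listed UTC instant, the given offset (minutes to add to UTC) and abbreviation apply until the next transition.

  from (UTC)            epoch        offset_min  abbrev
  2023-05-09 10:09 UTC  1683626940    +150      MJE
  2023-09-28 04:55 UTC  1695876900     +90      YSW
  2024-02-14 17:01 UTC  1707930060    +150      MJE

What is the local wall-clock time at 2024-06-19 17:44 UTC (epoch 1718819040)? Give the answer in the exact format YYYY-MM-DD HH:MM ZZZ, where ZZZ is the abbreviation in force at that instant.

Query: 2024-06-19 17:44 UTC
Rule 3/3 (MJE, +02:30): 2024-02-14 17:01 UTC ≤ query < +∞
17·60 + 44 + 150 = 1214 min
1214 = 0·1440 + 1214; 1214 = 20·60 + 14 → 20:14, same day
→ 2024-06-19 20:14 MJE

2024-06-19 20:14 MJE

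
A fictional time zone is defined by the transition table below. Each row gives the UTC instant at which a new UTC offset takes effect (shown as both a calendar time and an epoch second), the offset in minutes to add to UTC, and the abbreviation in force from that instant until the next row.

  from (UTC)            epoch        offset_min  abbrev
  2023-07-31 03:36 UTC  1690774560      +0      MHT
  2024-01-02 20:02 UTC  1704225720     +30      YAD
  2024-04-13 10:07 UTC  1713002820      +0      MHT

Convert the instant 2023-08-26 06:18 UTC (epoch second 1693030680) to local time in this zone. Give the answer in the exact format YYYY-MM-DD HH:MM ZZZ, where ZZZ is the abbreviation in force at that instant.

2023-08-26 06:18 MHT

Query: 2023-08-26 06:18 UTC
Rule 1/3 (MHT, +00:00): 2023-07-31 03:36 UTC ≤ query < 2024-01-02 20:02 UTC
6·60 + 18 + 0 = 378 min
378 = 0·1440 + 378; 378 = 6·60 + 18 → 06:18, same day
→ 2023-08-26 06:18 MHT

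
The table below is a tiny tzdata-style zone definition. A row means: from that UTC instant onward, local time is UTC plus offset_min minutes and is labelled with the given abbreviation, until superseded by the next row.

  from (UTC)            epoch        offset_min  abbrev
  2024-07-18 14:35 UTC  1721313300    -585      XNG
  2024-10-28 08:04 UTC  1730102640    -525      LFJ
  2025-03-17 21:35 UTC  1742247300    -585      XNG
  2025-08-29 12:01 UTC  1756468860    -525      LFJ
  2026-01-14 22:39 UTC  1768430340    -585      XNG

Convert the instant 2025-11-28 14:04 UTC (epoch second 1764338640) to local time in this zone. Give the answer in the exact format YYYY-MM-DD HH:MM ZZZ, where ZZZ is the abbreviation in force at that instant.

2025-11-28 05:19 LFJ

Query: 2025-11-28 14:04 UTC
Rule 4/5 (LFJ, -08:45): 2025-08-29 12:01 UTC ≤ query < 2026-01-14 22:39 UTC
14·60 + 4 - 525 = 319 min
319 = 0·1440 + 319; 319 = 5·60 + 19 → 05:19, same day
→ 2025-11-28 05:19 LFJ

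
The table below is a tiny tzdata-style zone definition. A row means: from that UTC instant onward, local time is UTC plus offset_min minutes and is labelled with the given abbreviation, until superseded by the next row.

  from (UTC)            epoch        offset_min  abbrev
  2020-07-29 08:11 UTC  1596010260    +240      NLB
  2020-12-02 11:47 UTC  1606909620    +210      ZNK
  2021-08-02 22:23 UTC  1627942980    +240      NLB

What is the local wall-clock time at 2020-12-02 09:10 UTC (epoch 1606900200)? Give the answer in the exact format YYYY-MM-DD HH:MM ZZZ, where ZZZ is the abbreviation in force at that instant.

2020-12-02 13:10 NLB

Query: 2020-12-02 09:10 UTC
Rule 1/3 (NLB, +04:00): 2020-07-29 08:11 UTC ≤ query < 2020-12-02 11:47 UTC
9·60 + 10 + 240 = 790 min
790 = 0·1440 + 790; 790 = 13·60 + 10 → 13:10, same day
→ 2020-12-02 13:10 NLB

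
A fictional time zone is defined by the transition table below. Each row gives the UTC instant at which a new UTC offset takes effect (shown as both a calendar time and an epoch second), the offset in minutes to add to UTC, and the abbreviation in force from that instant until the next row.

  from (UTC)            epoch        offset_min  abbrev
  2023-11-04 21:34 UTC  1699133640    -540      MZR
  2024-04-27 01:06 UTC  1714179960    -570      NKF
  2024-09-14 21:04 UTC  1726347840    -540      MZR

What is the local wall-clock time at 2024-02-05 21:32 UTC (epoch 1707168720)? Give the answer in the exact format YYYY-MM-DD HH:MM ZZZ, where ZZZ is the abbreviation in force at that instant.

2024-02-05 12:32 MZR

Query: 2024-02-05 21:32 UTC
Rule 1/3 (MZR, -09:00): 2023-11-04 21:34 UTC ≤ query < 2024-04-27 01:06 UTC
21·60 + 32 - 540 = 752 min
752 = 0·1440 + 752; 752 = 12·60 + 32 → 12:32, same day
→ 2024-02-05 12:32 MZR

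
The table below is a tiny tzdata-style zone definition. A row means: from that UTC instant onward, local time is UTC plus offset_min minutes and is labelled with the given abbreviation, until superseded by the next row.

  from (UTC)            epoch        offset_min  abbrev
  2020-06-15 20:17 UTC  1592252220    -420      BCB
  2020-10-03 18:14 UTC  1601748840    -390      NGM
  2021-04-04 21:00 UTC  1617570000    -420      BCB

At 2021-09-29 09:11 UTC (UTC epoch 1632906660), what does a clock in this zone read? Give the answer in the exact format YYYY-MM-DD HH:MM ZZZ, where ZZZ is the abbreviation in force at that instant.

Query: 2021-09-29 09:11 UTC
Rule 3/3 (BCB, -07:00): 2021-04-04 21:00 UTC ≤ query < +∞
9·60 + 11 - 420 = 131 min
131 = 0·1440 + 131; 131 = 2·60 + 11 → 02:11, same day
→ 2021-09-29 02:11 BCB

2021-09-29 02:11 BCB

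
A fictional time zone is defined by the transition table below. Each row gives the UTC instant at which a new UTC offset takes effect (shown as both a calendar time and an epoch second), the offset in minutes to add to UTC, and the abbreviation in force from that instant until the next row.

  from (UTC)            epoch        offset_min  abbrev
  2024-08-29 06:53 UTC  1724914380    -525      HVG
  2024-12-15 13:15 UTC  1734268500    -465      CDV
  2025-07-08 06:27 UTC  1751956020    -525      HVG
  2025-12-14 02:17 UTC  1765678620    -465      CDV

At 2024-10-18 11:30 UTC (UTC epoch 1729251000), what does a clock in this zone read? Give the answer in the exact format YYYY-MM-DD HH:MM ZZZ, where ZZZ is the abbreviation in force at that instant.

Query: 2024-10-18 11:30 UTC
Rule 1/4 (HVG, -08:45): 2024-08-29 06:53 UTC ≤ query < 2024-12-15 13:15 UTC
11·60 + 30 - 525 = 165 min
165 = 0·1440 + 165; 165 = 2·60 + 45 → 02:45, same day
→ 2024-10-18 02:45 HVG

2024-10-18 02:45 HVG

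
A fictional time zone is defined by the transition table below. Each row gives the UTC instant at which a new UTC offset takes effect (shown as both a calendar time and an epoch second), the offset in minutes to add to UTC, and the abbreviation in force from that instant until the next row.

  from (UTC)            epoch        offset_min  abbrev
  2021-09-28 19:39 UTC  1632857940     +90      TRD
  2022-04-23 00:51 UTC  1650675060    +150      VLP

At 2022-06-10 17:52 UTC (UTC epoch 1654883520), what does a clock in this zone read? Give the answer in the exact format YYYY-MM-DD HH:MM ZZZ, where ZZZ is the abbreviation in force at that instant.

2022-06-10 20:22 VLP

Query: 2022-06-10 17:52 UTC
Rule 2/2 (VLP, +02:30): 2022-04-23 00:51 UTC ≤ query < +∞
17·60 + 52 + 150 = 1222 min
1222 = 0·1440 + 1222; 1222 = 20·60 + 22 → 20:22, same day
→ 2022-06-10 20:22 VLP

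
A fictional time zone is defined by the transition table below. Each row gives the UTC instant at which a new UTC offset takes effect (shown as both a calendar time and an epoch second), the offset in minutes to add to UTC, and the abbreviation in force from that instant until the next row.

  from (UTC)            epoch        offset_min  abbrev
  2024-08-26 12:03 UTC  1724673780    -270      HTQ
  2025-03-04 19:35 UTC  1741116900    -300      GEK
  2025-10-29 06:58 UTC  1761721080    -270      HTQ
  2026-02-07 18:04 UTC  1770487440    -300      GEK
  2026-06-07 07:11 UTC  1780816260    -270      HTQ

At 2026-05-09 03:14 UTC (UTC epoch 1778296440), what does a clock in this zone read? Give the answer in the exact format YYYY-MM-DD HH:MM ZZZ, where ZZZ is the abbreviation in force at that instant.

2026-05-08 22:14 GEK

Query: 2026-05-09 03:14 UTC
Rule 4/5 (GEK, -05:00): 2026-02-07 18:04 UTC ≤ query < 2026-06-07 07:11 UTC
3·60 + 14 - 300 = -106 min
-106 = -1·1440 + 1334; 1334 = 22·60 + 14 → 22:14, 2026-05-09 - 1 day = 2026-05-08
→ 2026-05-08 22:14 GEK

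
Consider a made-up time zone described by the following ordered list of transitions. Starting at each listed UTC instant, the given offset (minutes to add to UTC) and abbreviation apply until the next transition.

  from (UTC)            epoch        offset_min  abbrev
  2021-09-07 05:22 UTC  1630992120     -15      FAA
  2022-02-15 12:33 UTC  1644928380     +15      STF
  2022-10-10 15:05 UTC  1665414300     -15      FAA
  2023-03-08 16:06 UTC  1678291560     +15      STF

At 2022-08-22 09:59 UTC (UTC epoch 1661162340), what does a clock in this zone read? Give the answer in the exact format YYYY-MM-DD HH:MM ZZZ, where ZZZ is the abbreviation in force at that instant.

Query: 2022-08-22 09:59 UTC
Rule 2/4 (STF, +00:15): 2022-02-15 12:33 UTC ≤ query < 2022-10-10 15:05 UTC
9·60 + 59 + 15 = 614 min
614 = 0·1440 + 614; 614 = 10·60 + 14 → 10:14, same day
→ 2022-08-22 10:14 STF

2022-08-22 10:14 STF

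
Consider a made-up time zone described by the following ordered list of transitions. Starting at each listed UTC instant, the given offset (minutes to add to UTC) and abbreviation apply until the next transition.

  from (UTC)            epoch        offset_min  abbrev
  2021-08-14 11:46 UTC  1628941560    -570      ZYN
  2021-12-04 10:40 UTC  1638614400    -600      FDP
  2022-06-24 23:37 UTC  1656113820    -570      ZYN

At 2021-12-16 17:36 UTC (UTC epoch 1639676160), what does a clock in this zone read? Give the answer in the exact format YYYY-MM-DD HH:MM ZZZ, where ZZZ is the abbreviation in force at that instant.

Query: 2021-12-16 17:36 UTC
Rule 2/3 (FDP, -10:00): 2021-12-04 10:40 UTC ≤ query < 2022-06-24 23:37 UTC
17·60 + 36 - 600 = 456 min
456 = 0·1440 + 456; 456 = 7·60 + 36 → 07:36, same day
→ 2021-12-16 07:36 FDP

2021-12-16 07:36 FDP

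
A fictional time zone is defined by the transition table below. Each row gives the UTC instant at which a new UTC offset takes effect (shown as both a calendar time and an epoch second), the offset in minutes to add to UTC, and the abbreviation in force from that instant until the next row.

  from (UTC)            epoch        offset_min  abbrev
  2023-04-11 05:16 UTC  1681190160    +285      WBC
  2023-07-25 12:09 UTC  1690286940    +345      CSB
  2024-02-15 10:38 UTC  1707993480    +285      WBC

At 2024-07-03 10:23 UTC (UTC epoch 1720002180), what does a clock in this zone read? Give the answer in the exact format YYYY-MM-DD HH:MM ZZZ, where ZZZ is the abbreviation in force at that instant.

2024-07-03 15:08 WBC

Query: 2024-07-03 10:23 UTC
Rule 3/3 (WBC, +04:45): 2024-02-15 10:38 UTC ≤ query < +∞
10·60 + 23 + 285 = 908 min
908 = 0·1440 + 908; 908 = 15·60 + 8 → 15:08, same day
→ 2024-07-03 15:08 WBC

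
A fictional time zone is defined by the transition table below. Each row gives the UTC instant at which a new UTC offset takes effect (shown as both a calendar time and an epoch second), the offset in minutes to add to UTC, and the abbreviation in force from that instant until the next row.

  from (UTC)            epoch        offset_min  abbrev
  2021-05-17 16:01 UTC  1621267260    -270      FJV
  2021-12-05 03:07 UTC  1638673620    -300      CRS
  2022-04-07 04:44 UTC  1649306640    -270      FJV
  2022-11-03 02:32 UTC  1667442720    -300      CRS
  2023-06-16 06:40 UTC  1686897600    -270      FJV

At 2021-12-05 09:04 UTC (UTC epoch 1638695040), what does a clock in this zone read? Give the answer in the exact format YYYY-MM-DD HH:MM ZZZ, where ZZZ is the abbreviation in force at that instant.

2021-12-05 04:04 CRS

Query: 2021-12-05 09:04 UTC
Rule 2/5 (CRS, -05:00): 2021-12-05 03:07 UTC ≤ query < 2022-04-07 04:44 UTC
9·60 + 4 - 300 = 244 min
244 = 0·1440 + 244; 244 = 4·60 + 4 → 04:04, same day
→ 2021-12-05 04:04 CRS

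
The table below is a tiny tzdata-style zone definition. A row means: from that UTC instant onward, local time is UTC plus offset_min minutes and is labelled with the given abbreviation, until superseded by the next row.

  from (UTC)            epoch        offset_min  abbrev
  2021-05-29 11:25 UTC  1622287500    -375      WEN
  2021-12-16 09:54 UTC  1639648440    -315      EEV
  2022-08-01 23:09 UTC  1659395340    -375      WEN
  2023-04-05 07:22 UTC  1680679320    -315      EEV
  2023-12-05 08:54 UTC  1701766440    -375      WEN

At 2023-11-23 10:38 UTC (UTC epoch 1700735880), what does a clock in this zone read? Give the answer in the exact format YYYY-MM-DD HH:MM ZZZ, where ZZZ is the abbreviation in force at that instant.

Query: 2023-11-23 10:38 UTC
Rule 4/5 (EEV, -05:15): 2023-04-05 07:22 UTC ≤ query < 2023-12-05 08:54 UTC
10·60 + 38 - 315 = 323 min
323 = 0·1440 + 323; 323 = 5·60 + 23 → 05:23, same day
→ 2023-11-23 05:23 EEV

2023-11-23 05:23 EEV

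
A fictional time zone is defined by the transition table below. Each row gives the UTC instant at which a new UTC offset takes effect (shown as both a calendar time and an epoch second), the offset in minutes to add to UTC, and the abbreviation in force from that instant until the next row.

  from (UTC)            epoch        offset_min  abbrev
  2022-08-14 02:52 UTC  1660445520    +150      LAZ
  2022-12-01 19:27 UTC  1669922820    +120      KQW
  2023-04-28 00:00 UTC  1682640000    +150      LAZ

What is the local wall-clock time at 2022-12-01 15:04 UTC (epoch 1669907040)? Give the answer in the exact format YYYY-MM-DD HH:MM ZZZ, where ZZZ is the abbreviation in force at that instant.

2022-12-01 17:34 LAZ

Query: 2022-12-01 15:04 UTC
Rule 1/3 (LAZ, +02:30): 2022-08-14 02:52 UTC ≤ query < 2022-12-01 19:27 UTC
15·60 + 4 + 150 = 1054 min
1054 = 0·1440 + 1054; 1054 = 17·60 + 34 → 17:34, same day
→ 2022-12-01 17:34 LAZ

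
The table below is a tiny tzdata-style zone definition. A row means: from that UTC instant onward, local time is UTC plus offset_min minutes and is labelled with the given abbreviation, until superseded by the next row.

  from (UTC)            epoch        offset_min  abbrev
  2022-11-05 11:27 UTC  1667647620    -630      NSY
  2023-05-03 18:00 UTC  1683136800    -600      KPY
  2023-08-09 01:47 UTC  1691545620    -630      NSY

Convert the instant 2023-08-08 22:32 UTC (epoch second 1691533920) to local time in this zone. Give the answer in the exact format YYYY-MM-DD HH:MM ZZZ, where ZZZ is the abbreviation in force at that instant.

2023-08-08 12:32 KPY

Query: 2023-08-08 22:32 UTC
Rule 2/3 (KPY, -10:00): 2023-05-03 18:00 UTC ≤ query < 2023-08-09 01:47 UTC
22·60 + 32 - 600 = 752 min
752 = 0·1440 + 752; 752 = 12·60 + 32 → 12:32, same day
→ 2023-08-08 12:32 KPY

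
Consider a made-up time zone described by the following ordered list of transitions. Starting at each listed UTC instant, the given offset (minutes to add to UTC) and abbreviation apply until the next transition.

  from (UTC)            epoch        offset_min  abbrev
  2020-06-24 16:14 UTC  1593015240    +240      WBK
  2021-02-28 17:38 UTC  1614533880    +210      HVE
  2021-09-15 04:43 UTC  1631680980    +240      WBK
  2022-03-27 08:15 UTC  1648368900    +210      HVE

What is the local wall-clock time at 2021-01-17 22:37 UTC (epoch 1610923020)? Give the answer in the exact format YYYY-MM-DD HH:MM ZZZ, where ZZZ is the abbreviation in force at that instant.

2021-01-18 02:37 WBK

Query: 2021-01-17 22:37 UTC
Rule 1/4 (WBK, +04:00): 2020-06-24 16:14 UTC ≤ query < 2021-02-28 17:38 UTC
22·60 + 37 + 240 = 1597 min
1597 = 1·1440 + 157; 157 = 2·60 + 37 → 02:37, 2021-01-17 + 1 day = 2021-01-18
→ 2021-01-18 02:37 WBK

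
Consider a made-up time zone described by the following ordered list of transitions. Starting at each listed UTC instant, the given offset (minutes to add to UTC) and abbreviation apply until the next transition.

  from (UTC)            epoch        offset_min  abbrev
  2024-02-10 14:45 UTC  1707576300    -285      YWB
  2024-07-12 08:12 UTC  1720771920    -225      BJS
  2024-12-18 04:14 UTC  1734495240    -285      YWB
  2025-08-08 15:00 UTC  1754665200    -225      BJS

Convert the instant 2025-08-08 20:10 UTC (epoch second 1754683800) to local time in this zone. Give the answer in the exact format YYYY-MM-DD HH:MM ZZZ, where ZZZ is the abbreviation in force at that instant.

Query: 2025-08-08 20:10 UTC
Rule 4/4 (BJS, -03:45): 2025-08-08 15:00 UTC ≤ query < +∞
20·60 + 10 - 225 = 985 min
985 = 0·1440 + 985; 985 = 16·60 + 25 → 16:25, same day
→ 2025-08-08 16:25 BJS

2025-08-08 16:25 BJS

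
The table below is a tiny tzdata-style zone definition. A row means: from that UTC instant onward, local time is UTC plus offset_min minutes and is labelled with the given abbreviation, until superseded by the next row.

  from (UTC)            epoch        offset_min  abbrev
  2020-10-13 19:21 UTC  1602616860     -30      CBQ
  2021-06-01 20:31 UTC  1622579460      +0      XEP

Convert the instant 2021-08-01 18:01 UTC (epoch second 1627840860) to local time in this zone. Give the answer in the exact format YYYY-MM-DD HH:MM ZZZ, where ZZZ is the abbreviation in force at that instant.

Query: 2021-08-01 18:01 UTC
Rule 2/2 (XEP, +00:00): 2021-06-01 20:31 UTC ≤ query < +∞
18·60 + 1 + 0 = 1081 min
1081 = 0·1440 + 1081; 1081 = 18·60 + 1 → 18:01, same day
→ 2021-08-01 18:01 XEP

2021-08-01 18:01 XEP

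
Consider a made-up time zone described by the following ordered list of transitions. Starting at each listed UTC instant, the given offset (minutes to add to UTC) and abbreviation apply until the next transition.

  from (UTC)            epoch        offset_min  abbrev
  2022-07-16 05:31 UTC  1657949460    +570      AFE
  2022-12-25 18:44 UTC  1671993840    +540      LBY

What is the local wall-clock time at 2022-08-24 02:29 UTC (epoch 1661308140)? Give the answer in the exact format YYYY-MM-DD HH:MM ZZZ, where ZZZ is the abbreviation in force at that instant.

Query: 2022-08-24 02:29 UTC
Rule 1/2 (AFE, +09:30): 2022-07-16 05:31 UTC ≤ query < 2022-12-25 18:44 UTC
2·60 + 29 + 570 = 719 min
719 = 0·1440 + 719; 719 = 11·60 + 59 → 11:59, same day
→ 2022-08-24 11:59 AFE

2022-08-24 11:59 AFE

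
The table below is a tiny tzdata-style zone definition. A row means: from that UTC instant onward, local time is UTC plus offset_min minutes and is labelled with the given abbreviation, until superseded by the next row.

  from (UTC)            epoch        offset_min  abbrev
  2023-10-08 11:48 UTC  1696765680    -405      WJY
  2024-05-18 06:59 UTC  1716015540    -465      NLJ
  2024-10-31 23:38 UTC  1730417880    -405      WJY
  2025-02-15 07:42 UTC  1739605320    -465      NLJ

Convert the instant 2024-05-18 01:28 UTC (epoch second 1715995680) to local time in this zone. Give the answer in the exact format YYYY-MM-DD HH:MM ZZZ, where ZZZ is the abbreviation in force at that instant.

2024-05-17 18:43 WJY

Query: 2024-05-18 01:28 UTC
Rule 1/4 (WJY, -06:45): 2023-10-08 11:48 UTC ≤ query < 2024-05-18 06:59 UTC
1·60 + 28 - 405 = -317 min
-317 = -1·1440 + 1123; 1123 = 18·60 + 43 → 18:43, 2024-05-18 - 1 day = 2024-05-17
→ 2024-05-17 18:43 WJY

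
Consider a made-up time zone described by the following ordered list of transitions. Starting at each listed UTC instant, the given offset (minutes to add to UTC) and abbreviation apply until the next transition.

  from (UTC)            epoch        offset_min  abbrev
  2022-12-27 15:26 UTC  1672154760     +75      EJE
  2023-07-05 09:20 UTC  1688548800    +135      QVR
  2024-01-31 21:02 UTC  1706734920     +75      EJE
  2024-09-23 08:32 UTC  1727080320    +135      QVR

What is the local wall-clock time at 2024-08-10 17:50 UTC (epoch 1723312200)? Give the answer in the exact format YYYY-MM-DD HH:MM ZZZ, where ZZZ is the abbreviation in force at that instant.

2024-08-10 19:05 EJE

Query: 2024-08-10 17:50 UTC
Rule 3/4 (EJE, +01:15): 2024-01-31 21:02 UTC ≤ query < 2024-09-23 08:32 UTC
17·60 + 50 + 75 = 1145 min
1145 = 0·1440 + 1145; 1145 = 19·60 + 5 → 19:05, same day
→ 2024-08-10 19:05 EJE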